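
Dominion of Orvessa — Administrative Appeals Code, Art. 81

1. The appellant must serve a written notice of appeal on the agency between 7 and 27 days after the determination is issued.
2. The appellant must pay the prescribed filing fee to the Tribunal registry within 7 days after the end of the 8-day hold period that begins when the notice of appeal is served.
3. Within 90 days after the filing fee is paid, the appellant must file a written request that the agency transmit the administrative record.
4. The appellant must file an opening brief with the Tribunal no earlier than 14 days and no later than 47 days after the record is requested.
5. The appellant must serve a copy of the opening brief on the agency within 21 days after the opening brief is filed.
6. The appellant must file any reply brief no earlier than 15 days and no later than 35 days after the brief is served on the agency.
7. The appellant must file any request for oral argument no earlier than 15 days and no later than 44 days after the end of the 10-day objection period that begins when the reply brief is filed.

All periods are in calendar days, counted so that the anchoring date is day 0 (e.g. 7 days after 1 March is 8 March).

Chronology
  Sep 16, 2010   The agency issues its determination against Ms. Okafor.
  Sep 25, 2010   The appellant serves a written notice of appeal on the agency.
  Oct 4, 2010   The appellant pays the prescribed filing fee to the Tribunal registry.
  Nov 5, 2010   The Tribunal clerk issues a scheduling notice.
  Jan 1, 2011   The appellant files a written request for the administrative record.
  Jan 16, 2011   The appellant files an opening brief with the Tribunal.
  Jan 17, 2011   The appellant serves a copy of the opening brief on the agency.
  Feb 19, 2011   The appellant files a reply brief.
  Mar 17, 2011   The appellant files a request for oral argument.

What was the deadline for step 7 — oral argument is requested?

The reply brief is filed on Feb 19, 2011; the 10-day objection period therefore ends Mar 1, 2011, and step 7 runs from that date. The window is 15–44 days after Mar 1, 2011; it closes on Apr 14, 2011.

Apr 14, 2011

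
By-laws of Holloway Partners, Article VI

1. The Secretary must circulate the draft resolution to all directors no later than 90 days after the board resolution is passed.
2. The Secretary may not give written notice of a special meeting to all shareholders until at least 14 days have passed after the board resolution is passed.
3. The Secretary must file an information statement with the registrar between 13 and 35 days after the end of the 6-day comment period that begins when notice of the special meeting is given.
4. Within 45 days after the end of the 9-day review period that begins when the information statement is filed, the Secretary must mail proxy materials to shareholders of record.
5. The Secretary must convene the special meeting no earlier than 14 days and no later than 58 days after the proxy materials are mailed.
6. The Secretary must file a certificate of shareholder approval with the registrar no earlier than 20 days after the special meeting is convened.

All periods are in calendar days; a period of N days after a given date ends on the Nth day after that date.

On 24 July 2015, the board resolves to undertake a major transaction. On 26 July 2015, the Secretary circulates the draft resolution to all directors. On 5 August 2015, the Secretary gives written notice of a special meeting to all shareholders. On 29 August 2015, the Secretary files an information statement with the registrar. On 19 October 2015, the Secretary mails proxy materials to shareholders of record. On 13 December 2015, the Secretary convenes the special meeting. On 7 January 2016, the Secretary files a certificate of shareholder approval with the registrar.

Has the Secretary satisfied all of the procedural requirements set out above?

No

(1) due by 24 July 2015 + 90 days = 22 October 2015; 26 July 2015 is within that limit.
(2) permitted from 24 July 2015 + 14 days = 7 August 2015 onward; 5 August 2015 is 2 days before the earliest permitted date.
The procedure was therefore not followed at step 2.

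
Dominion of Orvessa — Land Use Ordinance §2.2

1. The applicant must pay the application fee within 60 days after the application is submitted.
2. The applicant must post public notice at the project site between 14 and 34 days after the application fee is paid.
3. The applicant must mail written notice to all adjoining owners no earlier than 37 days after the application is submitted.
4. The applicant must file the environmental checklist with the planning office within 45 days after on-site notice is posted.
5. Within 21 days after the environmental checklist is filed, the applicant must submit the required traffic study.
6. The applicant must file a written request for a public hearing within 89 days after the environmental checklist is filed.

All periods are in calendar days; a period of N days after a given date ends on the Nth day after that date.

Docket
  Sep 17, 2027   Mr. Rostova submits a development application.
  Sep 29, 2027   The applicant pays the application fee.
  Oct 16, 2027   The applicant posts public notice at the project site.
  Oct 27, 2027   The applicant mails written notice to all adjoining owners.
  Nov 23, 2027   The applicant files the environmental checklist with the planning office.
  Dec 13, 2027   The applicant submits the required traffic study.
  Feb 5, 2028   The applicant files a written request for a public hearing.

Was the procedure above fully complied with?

Yes

Step 1 — counting 60 days from Sep 17, 2027 (when the application is submitted) gives a deadline of Nov 16, 2027; done Sep 29, 2027 — timely.
Step 2 — 14 and 34 days from Sep 29, 2027 (when the application fee is paid) are Oct 13, 2027 and Nov 2, 2027 respectively; done Oct 16, 2027, which is between those dates.
Step 3 — must wait 37 days from Sep 17, 2027 (when the application is submitted), so not before Oct 24, 2027; done Oct 27, 2027 — permitted.
Step 4 — counting 45 days from Oct 16, 2027 (when on-site notice is posted) gives a deadline of Nov 30, 2027; done Nov 23, 2027 — timely.
Step 5 — counting 21 days from Nov 23, 2027 (when the environmental checklist is filed) gives a deadline of Dec 14, 2027; Dec 13, 2027 is within that limit.
Step 6 — counting 89 days from Nov 23, 2027 (when the environmental checklist is filed) gives a deadline of Feb 20, 2028; completed Feb 5, 2028, before the deadline.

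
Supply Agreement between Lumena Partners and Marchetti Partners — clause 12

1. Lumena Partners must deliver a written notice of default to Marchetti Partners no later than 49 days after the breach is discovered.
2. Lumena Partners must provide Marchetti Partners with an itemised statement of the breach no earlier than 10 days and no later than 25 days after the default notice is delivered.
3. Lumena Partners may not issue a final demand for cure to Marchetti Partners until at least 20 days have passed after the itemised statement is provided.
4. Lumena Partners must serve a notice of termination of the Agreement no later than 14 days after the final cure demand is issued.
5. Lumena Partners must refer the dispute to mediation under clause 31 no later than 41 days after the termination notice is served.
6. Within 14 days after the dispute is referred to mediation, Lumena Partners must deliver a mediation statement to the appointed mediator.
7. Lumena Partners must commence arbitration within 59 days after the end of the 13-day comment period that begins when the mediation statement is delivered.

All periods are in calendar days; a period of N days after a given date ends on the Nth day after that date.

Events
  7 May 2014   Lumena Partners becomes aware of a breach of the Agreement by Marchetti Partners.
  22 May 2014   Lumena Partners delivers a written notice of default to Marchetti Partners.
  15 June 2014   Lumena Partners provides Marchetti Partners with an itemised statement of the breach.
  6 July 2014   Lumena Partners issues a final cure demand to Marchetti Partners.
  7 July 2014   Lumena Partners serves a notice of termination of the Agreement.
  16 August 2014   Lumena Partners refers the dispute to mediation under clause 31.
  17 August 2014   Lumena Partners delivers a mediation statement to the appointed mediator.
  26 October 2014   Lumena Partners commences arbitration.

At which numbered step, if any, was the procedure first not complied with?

(1) due by 7 May 2014 + 49 days = 25 June 2014; 22 May 2014 is within that limit.
(2) the permitted window runs from 22 May 2014 + 10 = 1 June 2014 to 22 May 2014 + 25 = 16 June 2014; 15 June 2014 falls inside that range.
(3) permitted from 15 June 2014 + 20 days = 5 July 2014 onward; done 6 July 2014, after the minimum wait.
(4) due by 6 July 2014 + 14 days = 20 July 2014; 7 July 2014 is within that limit.
(5) due by 7 July 2014 + 41 days = 17 August 2014; 16 August 2014 is within that limit.
(6) due by 16 August 2014 + 14 days = 30 August 2014; 17 August 2014 is within that limit.
(7) due by 30 August 2014 + 59 days = 28 October 2014; done 26 October 2014 — timely.

None — every step was satisfied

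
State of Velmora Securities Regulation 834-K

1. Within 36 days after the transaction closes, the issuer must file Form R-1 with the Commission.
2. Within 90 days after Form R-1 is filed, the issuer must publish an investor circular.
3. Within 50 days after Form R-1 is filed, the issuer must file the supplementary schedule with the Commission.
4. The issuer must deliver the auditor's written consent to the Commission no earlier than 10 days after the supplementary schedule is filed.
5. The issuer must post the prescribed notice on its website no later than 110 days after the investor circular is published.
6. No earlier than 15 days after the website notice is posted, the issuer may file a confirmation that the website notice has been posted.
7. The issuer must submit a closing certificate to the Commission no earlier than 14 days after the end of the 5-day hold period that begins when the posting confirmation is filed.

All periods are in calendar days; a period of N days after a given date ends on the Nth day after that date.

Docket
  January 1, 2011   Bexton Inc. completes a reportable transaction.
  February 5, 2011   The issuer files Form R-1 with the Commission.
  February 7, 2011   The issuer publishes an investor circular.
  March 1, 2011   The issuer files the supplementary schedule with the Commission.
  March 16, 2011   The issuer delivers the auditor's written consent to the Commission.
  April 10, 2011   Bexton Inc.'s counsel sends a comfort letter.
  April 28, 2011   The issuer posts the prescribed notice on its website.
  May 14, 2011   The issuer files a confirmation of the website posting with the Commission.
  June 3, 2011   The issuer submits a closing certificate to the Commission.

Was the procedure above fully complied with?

Yes

Step 1: 36 days after January 1, 2011 (when the transaction closes) is February 6, 2011; done February 5, 2011 — timely.
Step 2: 90 days after February 5, 2011 (when Form R-1 is filed) is May 6, 2011; completed February 7, 2011, before the deadline.
Step 3: 50 days after February 5, 2011 (when Form R-1 is filed) is March 27, 2011; March 1, 2011 is within that limit.
Step 4: the earliest permitted date is 10 days after March 1, 2011 (when the supplementary schedule is filed), i.e. March 11, 2011; done March 16, 2011 — permitted.
Step 5: 110 days after February 7, 2011 (when the investor circular is published) is May 28, 2011; done April 28, 2011 — timely.
Step 6: the earliest permitted date is 15 days after April 28, 2011 (when the website notice is posted), i.e. May 13, 2011; May 14, 2011 is on or after that date.
Step 7: the earliest permitted date is 14 days after May 19, 2011 (end of the 5-day hold period, which began when the posting confirmation is filed on May 14, 2011), i.e. June 2, 2011; done June 3, 2011, after the minimum wait.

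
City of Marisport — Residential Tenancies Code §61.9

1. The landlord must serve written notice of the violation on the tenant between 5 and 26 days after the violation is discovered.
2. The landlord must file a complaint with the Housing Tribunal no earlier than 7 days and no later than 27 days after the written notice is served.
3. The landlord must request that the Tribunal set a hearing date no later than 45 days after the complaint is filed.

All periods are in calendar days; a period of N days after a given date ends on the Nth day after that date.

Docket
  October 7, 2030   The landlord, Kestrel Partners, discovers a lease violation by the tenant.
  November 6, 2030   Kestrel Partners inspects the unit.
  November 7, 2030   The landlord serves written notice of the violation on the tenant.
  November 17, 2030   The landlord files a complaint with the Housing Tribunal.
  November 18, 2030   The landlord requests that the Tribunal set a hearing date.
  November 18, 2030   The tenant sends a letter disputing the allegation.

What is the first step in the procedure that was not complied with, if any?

(1) the permitted window runs from October 7, 2030 + 5 = October 12, 2030 to October 7, 2030 + 26 = November 2, 2030; November 7, 2030 is 5 days past the end of the window.

Step 1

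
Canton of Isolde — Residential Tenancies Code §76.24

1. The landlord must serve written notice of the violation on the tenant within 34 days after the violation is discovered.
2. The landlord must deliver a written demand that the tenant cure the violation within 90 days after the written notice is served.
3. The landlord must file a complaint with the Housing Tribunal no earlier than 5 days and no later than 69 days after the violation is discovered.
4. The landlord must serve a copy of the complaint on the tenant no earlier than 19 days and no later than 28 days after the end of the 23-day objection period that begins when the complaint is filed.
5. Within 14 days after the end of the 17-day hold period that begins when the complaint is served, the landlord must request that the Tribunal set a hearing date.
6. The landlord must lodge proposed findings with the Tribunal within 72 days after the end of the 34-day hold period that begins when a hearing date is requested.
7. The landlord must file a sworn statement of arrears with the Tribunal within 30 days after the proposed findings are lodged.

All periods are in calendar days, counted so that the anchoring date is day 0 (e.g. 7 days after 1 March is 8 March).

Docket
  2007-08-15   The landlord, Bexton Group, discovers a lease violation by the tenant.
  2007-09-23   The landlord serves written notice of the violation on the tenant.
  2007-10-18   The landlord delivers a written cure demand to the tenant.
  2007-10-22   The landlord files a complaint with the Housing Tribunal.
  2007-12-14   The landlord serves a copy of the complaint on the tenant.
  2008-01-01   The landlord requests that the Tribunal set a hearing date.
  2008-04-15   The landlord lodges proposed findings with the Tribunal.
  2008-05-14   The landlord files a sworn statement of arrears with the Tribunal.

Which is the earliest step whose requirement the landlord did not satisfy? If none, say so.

Step 1

Step 1 — counting 34 days from 2007-08-15 (when the violation is discovered) gives a deadline of 2007-09-18; 2007-09-23 misses that deadline by 5 days.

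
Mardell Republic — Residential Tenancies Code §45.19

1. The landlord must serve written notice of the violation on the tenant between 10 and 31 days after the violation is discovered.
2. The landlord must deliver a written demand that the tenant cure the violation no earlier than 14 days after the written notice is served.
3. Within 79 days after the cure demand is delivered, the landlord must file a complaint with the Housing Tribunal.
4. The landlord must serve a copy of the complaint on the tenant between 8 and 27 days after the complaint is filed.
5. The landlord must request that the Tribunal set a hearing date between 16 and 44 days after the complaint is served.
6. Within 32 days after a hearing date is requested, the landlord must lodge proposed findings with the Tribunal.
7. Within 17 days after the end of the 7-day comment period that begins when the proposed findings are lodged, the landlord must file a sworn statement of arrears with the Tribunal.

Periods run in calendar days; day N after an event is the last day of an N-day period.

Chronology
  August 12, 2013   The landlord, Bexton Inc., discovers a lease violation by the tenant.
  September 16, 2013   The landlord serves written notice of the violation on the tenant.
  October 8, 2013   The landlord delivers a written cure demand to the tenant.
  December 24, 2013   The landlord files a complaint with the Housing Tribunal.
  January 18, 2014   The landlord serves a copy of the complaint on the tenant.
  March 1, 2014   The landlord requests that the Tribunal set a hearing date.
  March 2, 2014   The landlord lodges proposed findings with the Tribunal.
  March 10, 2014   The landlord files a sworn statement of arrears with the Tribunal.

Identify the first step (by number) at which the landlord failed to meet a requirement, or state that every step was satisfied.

Step 1

Step 1 — 10 and 31 days from August 12, 2013 (when the violation is discovered) are August 22, 2013 and September 12, 2013 respectively; September 16, 2013 is 4 days past the end of the window.
The analysis stops there.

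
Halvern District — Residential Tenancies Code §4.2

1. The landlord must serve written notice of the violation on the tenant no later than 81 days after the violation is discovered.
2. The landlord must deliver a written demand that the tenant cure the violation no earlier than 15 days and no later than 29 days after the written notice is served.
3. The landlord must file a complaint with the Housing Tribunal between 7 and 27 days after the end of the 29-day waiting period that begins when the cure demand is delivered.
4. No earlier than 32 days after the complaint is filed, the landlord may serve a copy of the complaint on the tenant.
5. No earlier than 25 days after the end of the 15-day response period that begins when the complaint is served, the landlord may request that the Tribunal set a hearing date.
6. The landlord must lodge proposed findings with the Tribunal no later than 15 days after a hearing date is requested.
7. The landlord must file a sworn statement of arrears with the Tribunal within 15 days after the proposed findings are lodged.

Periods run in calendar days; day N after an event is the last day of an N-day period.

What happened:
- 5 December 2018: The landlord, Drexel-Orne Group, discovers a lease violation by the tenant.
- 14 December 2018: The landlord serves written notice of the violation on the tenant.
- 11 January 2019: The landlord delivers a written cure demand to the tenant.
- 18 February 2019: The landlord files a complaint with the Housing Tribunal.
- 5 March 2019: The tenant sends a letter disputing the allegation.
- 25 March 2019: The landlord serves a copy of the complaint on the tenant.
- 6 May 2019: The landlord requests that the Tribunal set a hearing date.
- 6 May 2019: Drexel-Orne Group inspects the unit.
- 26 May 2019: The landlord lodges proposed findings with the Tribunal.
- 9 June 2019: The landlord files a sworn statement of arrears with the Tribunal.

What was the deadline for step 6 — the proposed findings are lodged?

Step 6 runs from 6 May 2019, when a hearing date is requested. 15 days after 6 May 2019 is 21 May 2019.

21 May 2019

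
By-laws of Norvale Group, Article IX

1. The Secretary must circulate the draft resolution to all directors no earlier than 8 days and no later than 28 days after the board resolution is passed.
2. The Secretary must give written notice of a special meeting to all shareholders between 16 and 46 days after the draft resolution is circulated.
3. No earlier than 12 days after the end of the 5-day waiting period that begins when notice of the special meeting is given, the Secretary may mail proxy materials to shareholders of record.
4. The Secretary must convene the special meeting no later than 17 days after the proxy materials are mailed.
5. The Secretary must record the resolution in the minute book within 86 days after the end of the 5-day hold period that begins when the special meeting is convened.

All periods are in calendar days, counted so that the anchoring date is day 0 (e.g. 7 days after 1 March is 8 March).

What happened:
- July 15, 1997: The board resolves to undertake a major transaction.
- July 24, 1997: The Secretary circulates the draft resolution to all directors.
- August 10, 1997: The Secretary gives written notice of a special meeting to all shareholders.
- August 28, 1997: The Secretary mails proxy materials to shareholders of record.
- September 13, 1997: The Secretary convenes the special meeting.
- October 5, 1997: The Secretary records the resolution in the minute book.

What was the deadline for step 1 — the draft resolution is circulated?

Step 1 runs from July 15, 1997, when the board resolution is passed. The window is 8–28 days after July 15, 1997; it closes on August 12, 1997.

August 12, 1997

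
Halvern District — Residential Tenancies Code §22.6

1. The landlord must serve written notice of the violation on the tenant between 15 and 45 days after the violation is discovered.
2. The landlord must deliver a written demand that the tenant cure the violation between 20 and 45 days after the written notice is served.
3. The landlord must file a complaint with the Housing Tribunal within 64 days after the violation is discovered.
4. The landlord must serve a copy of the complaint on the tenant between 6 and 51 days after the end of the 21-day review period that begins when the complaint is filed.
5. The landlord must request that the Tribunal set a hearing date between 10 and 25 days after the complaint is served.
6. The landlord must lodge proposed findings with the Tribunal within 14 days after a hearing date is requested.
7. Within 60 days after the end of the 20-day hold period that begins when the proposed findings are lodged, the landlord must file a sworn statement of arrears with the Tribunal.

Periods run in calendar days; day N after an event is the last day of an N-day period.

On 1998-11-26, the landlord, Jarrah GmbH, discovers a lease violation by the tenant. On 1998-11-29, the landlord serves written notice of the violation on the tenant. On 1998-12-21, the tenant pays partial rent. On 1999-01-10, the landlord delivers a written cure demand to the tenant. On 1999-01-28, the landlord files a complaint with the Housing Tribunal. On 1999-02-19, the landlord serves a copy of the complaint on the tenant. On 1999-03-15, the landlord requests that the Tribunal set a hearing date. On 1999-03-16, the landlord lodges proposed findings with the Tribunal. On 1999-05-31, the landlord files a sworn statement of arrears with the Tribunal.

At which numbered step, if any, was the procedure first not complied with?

Step 1: the window is 15–45 days after 1998-11-26 (when the violation is discovered), so 1998-12-11 through 1999-01-10; 1998-11-29 is 12 days too early.
No need to go further; step 1 was not satisfied.

Step 1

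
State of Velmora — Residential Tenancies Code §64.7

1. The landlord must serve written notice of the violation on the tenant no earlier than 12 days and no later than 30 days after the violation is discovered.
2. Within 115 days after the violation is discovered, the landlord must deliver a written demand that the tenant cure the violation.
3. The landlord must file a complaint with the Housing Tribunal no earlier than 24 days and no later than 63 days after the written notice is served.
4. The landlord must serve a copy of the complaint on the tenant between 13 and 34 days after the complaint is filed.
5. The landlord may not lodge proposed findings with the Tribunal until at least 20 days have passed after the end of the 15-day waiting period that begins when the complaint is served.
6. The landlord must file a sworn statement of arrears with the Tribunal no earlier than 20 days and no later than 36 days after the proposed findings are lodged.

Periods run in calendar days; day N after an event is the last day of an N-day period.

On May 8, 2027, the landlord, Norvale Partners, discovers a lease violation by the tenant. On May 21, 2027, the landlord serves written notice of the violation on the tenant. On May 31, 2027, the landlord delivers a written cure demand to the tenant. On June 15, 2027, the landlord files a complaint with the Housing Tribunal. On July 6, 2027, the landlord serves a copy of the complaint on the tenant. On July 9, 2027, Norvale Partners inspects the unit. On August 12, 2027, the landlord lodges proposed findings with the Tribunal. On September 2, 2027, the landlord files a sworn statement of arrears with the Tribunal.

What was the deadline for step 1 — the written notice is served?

Step 1 runs from May 8, 2027, when the violation is discovered. The window is 12–30 days after May 8, 2027; it closes on June 7, 2027.

June 7, 2027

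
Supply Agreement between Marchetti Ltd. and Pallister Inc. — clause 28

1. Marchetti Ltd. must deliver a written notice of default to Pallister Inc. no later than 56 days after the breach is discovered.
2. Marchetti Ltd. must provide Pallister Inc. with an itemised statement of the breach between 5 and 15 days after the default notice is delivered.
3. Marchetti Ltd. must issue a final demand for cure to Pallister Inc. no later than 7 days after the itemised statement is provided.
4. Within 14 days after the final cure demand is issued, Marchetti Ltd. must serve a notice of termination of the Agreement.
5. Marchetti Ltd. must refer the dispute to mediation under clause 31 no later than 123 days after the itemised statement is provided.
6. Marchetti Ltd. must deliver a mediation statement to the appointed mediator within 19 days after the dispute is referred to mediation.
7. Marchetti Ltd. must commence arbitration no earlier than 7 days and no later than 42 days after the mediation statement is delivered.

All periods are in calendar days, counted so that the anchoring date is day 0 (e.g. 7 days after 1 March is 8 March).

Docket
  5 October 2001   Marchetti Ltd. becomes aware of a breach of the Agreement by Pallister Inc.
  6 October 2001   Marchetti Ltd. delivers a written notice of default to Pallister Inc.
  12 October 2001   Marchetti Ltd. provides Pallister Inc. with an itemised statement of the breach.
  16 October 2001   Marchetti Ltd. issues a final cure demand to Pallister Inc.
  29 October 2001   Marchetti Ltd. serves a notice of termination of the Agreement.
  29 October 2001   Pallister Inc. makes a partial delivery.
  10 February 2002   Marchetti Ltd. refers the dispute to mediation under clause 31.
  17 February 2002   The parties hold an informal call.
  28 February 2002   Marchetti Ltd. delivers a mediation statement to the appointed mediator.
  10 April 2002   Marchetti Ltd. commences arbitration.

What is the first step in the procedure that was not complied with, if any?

None — every step was satisfied

Step 1: 56 days after 5 October 2001 (when the breach is discovered) is 30 November 2001; done 6 October 2001 — timely.
Step 2: the window is 5–15 days after 6 October 2001 (when the default notice is delivered), so 11 October 2001 through 21 October 2001; 12 October 2001 falls inside that range.
Step 3: 7 days after 12 October 2001 (when the itemised statement is provided) is 19 October 2001; 16 October 2001 is within that limit.
Step 4: 14 days after 16 October 2001 (when the final cure demand is issued) is 30 October 2001; 29 October 2001 is within that limit.
Step 5: 123 days after 12 October 2001 (when the itemised statement is provided) is 12 February 2002; 10 February 2002 is within that limit.
Step 6: 19 days after 10 February 2002 (when the dispute is referred to mediation) is 1 March 2002; done 28 February 2002 — timely.
Step 7: the window is 7–42 days after 28 February 2002 (when the mediation statement is delivered), so 7 March 2002 through 11 April 2002; done 10 April 2002 — within the window.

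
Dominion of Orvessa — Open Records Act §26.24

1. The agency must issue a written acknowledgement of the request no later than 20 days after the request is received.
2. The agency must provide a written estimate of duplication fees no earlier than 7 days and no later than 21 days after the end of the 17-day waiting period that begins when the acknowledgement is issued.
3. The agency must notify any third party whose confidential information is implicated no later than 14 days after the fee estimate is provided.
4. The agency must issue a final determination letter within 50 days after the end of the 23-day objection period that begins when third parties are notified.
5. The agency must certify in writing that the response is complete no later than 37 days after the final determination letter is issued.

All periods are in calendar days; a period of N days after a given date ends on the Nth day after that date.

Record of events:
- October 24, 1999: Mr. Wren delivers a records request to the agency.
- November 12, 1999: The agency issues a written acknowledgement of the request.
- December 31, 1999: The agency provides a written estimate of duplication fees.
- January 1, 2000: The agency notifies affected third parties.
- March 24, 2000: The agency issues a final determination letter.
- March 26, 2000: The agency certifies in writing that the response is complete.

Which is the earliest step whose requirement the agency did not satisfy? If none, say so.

Step 1: 20 days after October 24, 1999 (when the request is received) is November 13, 1999; November 12, 1999 is within that limit.
Step 2: the window is 7–21 days after November 29, 1999 (end of the 17-day waiting period, which began when the acknowledgement is issued on November 12, 1999), so December 6, 1999 through December 20, 1999; December 31, 1999 is 11 days past the end of the window.

Step 2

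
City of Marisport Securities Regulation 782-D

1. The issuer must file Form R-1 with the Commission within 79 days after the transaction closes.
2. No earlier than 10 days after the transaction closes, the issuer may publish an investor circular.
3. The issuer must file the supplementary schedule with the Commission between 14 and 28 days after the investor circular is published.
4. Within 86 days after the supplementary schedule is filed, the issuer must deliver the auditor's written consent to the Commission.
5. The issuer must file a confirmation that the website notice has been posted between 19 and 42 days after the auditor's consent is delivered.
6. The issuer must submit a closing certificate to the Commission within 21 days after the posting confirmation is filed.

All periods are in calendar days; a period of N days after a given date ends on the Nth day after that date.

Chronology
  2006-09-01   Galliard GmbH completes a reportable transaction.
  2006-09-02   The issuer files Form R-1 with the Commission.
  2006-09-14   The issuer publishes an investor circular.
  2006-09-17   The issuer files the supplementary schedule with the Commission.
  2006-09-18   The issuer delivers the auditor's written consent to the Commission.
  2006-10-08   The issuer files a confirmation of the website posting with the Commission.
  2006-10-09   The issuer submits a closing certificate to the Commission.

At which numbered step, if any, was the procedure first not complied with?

(1) due by 2006-09-01 + 79 days = 2006-11-19; done 2006-09-02 — timely.
(2) permitted from 2006-09-01 + 10 days = 2006-09-11 onward; done 2006-09-14, after the minimum wait.
(3) the permitted window runs from 2006-09-14 + 14 = 2006-09-28 to 2006-09-14 + 28 = 2006-10-12; 2006-09-17 is 11 days too early.

Step 3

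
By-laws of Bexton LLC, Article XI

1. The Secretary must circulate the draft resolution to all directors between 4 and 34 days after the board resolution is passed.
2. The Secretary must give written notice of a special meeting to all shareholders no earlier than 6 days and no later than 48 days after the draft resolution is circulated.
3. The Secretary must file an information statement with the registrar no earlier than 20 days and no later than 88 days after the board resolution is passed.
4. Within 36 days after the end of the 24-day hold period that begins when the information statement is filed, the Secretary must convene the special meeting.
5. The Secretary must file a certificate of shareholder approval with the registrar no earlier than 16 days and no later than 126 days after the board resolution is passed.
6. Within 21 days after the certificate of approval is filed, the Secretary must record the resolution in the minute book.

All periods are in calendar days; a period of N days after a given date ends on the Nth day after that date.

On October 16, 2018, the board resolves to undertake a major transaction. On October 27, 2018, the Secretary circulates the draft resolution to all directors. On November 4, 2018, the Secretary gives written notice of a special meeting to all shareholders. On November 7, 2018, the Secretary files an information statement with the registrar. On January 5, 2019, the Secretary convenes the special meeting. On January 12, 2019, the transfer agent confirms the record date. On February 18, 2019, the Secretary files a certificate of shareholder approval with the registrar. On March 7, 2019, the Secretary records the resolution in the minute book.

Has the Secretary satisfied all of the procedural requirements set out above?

Yes

Step 1: the window is 4–34 days after October 16, 2018 (when the board resolution is passed), so October 20, 2018 through November 19, 2018; done October 27, 2018, which is between those dates.
Step 2: the window is 6–48 days after October 27, 2018 (when the draft resolution is circulated), so November 2, 2018 through December 14, 2018; done November 4, 2018 — within the window.
Step 3: the window is 20–88 days after October 16, 2018 (when the board resolution is passed), so November 5, 2018 through January 12, 2019; done November 7, 2018 — within the window.
Step 4: 36 days after December 1, 2018 (end of the 24-day hold period, which began when the information statement is filed on November 7, 2018) is January 6, 2019; done January 5, 2019 — timely.
Step 5: the window is 16–126 days after October 16, 2018 (when the board resolution is passed), so November 1, 2018 through February 19, 2019; February 18, 2019 falls inside that range.
Step 6: 21 days after February 18, 2019 (when the certificate of approval is filed) is March 11, 2019; done March 7, 2019 — timely.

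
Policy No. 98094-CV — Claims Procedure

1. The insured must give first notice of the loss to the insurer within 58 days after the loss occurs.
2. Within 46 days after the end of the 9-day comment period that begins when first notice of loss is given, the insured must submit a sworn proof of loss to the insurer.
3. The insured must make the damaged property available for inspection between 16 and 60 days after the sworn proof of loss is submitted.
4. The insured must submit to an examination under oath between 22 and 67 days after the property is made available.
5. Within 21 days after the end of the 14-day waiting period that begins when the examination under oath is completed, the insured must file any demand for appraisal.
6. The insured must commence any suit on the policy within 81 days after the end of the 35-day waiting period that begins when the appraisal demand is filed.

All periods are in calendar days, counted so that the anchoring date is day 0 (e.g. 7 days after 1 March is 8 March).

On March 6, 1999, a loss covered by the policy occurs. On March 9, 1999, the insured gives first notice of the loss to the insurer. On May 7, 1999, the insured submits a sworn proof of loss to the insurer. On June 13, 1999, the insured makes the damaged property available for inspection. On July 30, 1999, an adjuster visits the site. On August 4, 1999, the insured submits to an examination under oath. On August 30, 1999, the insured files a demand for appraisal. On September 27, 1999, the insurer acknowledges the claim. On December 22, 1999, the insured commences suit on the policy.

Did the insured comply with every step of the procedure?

No

(1) due by March 6, 1999 + 58 days = May 3, 1999; completed March 9, 1999, before the deadline.
(2) due by March 18, 1999 + 46 days = May 3, 1999; not done until May 7, 1999, 4 days after the deadline.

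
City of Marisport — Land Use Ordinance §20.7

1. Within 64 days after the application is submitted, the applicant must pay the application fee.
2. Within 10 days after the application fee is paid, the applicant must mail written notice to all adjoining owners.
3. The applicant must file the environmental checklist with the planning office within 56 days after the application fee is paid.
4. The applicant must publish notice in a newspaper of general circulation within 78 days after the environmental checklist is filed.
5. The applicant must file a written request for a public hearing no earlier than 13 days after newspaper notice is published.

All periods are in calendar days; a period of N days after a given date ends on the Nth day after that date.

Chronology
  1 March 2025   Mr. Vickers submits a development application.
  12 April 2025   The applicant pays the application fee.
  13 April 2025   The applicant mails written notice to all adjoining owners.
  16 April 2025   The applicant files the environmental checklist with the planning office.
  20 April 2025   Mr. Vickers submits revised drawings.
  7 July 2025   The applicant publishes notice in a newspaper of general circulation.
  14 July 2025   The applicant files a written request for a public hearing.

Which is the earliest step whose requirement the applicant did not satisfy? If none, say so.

(1) due by 1 March 2025 + 64 days = 4 May 2025; 12 April 2025 is within that limit.
(2) due by 12 April 2025 + 10 days = 22 April 2025; 13 April 2025 is within that limit.
(3) due by 12 April 2025 + 56 days = 7 June 2025; completed 16 April 2025, before the deadline.
(4) due by 16 April 2025 + 78 days = 3 July 2025; done 7 July 2025 — 4 days late.
No need to go further; step 4 was not satisfied.

Step 4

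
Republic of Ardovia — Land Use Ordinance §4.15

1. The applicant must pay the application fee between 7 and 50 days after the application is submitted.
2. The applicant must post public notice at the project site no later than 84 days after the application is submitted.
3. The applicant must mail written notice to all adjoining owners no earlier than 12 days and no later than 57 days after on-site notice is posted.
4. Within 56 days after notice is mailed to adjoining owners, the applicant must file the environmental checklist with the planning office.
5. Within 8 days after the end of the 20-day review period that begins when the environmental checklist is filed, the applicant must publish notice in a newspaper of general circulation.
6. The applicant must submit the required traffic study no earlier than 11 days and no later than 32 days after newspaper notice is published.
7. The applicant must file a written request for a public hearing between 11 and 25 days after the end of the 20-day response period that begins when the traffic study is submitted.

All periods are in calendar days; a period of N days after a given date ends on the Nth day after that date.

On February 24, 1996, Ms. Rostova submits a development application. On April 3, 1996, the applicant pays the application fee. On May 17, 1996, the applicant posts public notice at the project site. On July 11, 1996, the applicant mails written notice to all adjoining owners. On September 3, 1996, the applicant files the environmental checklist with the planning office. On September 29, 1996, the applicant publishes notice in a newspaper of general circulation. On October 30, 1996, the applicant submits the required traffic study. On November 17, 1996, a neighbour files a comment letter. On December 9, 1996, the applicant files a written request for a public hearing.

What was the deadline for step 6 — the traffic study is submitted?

Step 6 runs from September 29, 1996, when newspaper notice is published. The window is 11–32 days after September 29, 1996; it closes on October 31, 1996.

October 31, 1996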